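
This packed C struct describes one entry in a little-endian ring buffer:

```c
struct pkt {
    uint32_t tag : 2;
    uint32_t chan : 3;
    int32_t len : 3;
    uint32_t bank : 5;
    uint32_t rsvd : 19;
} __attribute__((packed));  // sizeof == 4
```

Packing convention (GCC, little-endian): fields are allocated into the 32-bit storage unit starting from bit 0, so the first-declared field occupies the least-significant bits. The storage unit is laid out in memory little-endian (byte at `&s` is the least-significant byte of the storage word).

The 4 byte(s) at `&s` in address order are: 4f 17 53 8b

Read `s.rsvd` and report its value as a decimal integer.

285336

[0]=0x4f [1]=0x17 [2]=0x53 [3]=0x8b (little-endian) → word 0x8b53174f
tag [0+:2] = (word>>0) & 0x3 = 3
chan [2+:3] = (word>>2) & 0x7 = 3
len [5+:3] = (word>>5) & 0x7 = 2
bank [8+:5] = (word>>8) & 0x1f = 23
rsvd [13+:19] = (word>>13) & 0x7ffff = 285336  ←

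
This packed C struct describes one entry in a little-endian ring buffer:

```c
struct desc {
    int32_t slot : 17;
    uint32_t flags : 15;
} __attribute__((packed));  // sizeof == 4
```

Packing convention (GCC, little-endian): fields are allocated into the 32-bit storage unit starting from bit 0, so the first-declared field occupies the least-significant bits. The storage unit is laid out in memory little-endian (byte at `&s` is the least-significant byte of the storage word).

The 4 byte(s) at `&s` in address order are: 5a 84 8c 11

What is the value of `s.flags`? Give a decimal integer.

[0]=0x5a [1]=0x84 [2]=0x8c [3]=0x11 (little-endian) → word 0x118c845a
slot [0+:17] = (word>>0) & 0x1ffff = 33882
flags [17+:15] = (word>>17) & 0x7fff = 2246  ←

2246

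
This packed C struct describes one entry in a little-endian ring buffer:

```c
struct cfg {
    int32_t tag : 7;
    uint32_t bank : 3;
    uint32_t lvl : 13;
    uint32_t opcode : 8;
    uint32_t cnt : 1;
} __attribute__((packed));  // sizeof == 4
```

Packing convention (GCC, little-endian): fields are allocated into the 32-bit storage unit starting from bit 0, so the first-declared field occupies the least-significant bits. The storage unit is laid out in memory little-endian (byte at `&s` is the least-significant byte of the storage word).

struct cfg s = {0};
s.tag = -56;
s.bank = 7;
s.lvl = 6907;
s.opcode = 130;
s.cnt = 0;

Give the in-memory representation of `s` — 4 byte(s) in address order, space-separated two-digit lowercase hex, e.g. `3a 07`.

c8 ef 6b 41

tag (7b) val=-56 bits=0x48 at bit 0: 0x00000048
bank (3b) val=7 bits=0x7 at bit 7: 0x000003c8
lvl (13b) val=6907 bits=0x1afb at bit 10: 0x006befc8
opcode (8b) val=130 bits=0x82 at bit 23: 0x416befc8
cnt (1b) val=0 bits=0x0 at bit 31: 0x416befc8
word = 0x416befc8 → little-endian bytes:
  [0]=0xc8  [1]=0xef  [2]=0x6b  [3]=0x41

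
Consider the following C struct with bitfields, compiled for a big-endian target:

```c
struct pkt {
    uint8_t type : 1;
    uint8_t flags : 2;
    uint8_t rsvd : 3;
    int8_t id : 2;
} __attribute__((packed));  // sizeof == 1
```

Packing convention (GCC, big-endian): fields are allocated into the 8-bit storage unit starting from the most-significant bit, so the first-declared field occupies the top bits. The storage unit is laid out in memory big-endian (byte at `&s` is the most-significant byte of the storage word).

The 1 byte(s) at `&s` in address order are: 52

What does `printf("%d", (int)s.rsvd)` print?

[0]=0x52 (big-endian) → word 0x52
type [7+:1] = (word>>7) & 0x1 = 0
flags [5+:2] = (word>>5) & 0x3 = 2
rsvd [2+:3] = (word>>2) & 0x7 = 4  ←
id [0+:2] = (word>>0) & 0x3 = 2

4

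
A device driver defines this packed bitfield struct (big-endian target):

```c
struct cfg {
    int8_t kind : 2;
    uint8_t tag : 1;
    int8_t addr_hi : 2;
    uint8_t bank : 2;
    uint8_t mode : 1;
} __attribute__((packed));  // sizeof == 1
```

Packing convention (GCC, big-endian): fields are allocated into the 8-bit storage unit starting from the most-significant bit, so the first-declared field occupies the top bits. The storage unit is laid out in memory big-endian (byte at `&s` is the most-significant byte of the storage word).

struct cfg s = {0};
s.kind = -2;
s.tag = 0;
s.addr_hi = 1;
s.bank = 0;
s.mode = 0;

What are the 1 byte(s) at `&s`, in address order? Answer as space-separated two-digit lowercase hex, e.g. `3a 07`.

kind:2 = -2 → 0x2 << 6 → word 0x80
tag:1 = 0 → 0x0 << 5 → word 0x80
addr_hi:2 = 1 → 0x1 << 3 → word 0x88
bank:2 = 0 → 0x0 << 1 → word 0x88
mode:1 = 0 → 0x0 << 0 → word 0x88
word = 0x88 → big-endian bytes:
  [0]=0x88

88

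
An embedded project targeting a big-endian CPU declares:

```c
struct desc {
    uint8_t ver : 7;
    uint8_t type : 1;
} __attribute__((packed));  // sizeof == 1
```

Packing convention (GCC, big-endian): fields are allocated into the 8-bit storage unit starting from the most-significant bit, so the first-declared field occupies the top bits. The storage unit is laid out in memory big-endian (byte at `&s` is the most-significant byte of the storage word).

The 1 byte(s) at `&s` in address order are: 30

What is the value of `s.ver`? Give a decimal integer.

24

[0]=0x30 (big-endian) → word 0x30
ver:7 @ bit 1 → (0x30>>1)&0x7f = 0x18  ←
type:1 @ bit 0 → (0x30>>0)&0x1 = 0x0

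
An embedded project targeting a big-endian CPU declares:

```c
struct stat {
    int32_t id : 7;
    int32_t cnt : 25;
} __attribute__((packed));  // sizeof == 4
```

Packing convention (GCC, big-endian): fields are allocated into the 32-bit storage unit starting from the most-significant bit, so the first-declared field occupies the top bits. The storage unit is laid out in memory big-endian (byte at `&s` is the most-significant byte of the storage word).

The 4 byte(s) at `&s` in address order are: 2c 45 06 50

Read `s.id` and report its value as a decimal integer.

[0]=0x2c [1]=0x45 [2]=0x06 [3]=0x50 (big-endian) → word 0x2c450650
id:7 @ bit 25 → (0x2c450650>>25)&0x7f = 0x16  ←
cnt:25 @ bit 0 → (0x2c450650>>0)&0x1ffffff = 0x450650
id signed 7b, MSB=0: value = 22

22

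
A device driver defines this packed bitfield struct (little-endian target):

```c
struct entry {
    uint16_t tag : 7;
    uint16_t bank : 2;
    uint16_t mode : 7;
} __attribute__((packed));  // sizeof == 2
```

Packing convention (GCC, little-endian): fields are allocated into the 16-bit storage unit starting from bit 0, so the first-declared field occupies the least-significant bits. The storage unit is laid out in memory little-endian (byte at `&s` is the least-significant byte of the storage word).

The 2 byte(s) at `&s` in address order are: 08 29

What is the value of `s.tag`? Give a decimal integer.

[0]=0x08 [1]=0x29 (little-endian) → word 0x2908
tag [0+:7] = (word>>0) & 0x7f = 8  ←
bank [7+:2] = (word>>7) & 0x3 = 2
mode [9+:7] = (word>>9) & 0x7f = 20

8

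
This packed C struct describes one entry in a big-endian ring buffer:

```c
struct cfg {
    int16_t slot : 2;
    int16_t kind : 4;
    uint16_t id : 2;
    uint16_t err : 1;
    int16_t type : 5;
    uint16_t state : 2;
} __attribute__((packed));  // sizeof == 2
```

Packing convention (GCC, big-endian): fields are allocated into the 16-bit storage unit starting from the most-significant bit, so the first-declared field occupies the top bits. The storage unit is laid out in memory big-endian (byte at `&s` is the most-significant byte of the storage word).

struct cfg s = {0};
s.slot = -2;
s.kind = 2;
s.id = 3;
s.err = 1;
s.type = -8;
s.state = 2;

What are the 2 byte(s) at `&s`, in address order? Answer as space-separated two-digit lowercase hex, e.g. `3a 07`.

8b e2

[14+:2] slot=-2 & 0x3 = 0x2; word=0x8000
[10+:4] kind=2 & 0xf = 0x2; word=0x8800
[8+:2] id=3 & 0x3 = 0x3; word=0x8b00
[7+:1] err=1 & 0x1 = 0x1; word=0x8b80
[2+:5] type=-8 & 0x1f = 0x18; word=0x8be0
[0+:2] state=2 & 0x3 = 0x2; word=0x8be2
word = 0x8be2 → big-endian bytes:
  [0]=0x8b  [1]=0xe2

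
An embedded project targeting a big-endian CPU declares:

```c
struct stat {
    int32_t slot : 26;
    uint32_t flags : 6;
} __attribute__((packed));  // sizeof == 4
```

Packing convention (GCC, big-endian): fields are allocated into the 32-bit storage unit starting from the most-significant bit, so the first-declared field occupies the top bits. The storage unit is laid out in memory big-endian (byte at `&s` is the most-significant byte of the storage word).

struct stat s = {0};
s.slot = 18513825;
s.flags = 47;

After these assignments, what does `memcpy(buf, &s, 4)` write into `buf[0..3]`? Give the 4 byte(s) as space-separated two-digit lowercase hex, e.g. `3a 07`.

46 9f e8 6f

[6+:26] slot=18513825 & 0x3ffffff = 0x11a7fa1; word=0x469fe840
[0+:6] flags=47 & 0x3f = 0x2f; word=0x469fe86f
word = 0x469fe86f → big-endian bytes:
  [0]=0x46  [1]=0x9f  [2]=0xe8  [3]=0x6f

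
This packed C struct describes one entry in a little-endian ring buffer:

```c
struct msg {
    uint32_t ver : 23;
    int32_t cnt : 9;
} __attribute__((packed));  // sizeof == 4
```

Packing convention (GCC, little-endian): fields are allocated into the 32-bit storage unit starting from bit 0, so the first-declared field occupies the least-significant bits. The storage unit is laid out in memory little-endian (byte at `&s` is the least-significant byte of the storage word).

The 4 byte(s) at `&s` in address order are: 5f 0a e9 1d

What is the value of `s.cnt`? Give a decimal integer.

[0]=0x5f [1]=0x0a [2]=0xe9 [3]=0x1d (little-endian) → word 0x1de90a5f
ver:23 @ bit 0 → (0x1de90a5f>>0)&0x7fffff = 0x690a5f
cnt:9 @ bit 23 → (0x1de90a5f>>23)&0x1ff = 0x3b  ←
cnt signed 9b, MSB=0: value = 59

59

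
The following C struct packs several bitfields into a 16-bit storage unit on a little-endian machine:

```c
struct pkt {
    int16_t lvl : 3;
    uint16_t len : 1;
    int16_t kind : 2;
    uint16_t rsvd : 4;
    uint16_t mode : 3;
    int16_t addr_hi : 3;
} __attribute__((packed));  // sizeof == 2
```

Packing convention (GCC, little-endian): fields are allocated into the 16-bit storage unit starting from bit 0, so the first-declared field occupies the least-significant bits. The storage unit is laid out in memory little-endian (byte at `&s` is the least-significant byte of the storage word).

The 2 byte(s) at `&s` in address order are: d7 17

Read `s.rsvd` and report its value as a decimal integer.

[0]=0xd7 [1]=0x17 (little-endian) → word 0x17d7
lvl [0+:3] = (word>>0) & 0x7 = 7
len [3+:1] = (word>>3) & 0x1 = 0
kind [4+:2] = (word>>4) & 0x3 = 1
rsvd [6+:4] = (word>>6) & 0xf = 15  ←
mode [10+:3] = (word>>10) & 0x7 = 5
addr_hi [13+:3] = (word>>13) & 0x7 = 0

15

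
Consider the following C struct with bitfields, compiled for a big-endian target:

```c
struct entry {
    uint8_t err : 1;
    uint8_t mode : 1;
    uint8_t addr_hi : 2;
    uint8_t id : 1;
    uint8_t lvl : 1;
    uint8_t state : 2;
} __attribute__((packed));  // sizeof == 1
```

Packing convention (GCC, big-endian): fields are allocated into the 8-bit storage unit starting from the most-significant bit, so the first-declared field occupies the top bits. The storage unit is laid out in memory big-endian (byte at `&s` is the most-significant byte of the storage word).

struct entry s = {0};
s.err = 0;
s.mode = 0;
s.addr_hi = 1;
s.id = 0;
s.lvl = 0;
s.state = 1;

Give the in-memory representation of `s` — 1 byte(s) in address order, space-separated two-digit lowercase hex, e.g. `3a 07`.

err (1b) val=0 bits=0x0 at bit 7: 0x00
mode (1b) val=0 bits=0x0 at bit 6: 0x00
addr_hi (2b) val=1 bits=0x1 at bit 4: 0x10
id (1b) val=0 bits=0x0 at bit 3: 0x10
lvl (1b) val=0 bits=0x0 at bit 2: 0x10
state (2b) val=1 bits=0x1 at bit 0: 0x11
word = 0x11 → big-endian bytes:
  [0]=0x11

11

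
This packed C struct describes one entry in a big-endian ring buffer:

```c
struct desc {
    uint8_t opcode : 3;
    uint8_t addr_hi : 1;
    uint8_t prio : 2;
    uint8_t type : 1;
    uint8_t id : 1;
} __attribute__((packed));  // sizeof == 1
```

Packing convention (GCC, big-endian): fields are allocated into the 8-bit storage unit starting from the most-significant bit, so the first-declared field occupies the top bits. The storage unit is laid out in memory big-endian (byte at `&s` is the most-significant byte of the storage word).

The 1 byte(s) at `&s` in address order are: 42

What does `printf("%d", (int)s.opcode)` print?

2

[0]=0x42 (big-endian) → word 0x42
opcode [5+:3] = (word>>5) & 0x7 = 2  ←
addr_hi [4+:1] = (word>>4) & 0x1 = 0
prio [2+:2] = (word>>2) & 0x3 = 0
type [1+:1] = (word>>1) & 0x1 = 1
id [0+:1] = (word>>0) & 0x1 = 0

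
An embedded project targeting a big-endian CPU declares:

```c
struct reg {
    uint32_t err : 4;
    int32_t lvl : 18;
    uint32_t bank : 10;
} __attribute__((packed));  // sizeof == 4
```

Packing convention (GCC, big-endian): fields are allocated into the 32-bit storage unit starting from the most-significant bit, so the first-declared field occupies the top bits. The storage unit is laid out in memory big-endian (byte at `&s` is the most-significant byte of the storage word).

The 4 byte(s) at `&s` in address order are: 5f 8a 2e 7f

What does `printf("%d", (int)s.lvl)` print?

-7541

[0]=0x5f [1]=0x8a [2]=0x2e [3]=0x7f (big-endian) → word 0x5f8a2e7f
err [28+:4] = (word>>28) & 0xf = 5
lvl [10+:18] = (word>>10) & 0x3ffff = 254603  ←
bank [0+:10] = (word>>0) & 0x3ff = 639
lvl signed 18b, MSB=1: 254603 - 262144 = -7541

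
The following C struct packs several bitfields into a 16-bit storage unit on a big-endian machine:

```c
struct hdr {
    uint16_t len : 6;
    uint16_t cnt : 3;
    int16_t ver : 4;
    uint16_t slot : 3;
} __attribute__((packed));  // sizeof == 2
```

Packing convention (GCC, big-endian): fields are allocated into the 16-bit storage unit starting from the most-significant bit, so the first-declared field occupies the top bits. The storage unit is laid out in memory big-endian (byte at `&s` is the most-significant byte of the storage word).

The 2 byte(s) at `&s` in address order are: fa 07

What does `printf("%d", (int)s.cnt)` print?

[0]=0xfa [1]=0x07 (big-endian) → word 0xfa07
len:6 @ bit 10 → (0xfa07>>10)&0x3f = 0x3e
cnt:3 @ bit 7 → (0xfa07>>7)&0x7 = 0x4  ←
ver:4 @ bit 3 → (0xfa07>>3)&0xf = 0x0
slot:3 @ bit 0 → (0xfa07>>0)&0x7 = 0x7

4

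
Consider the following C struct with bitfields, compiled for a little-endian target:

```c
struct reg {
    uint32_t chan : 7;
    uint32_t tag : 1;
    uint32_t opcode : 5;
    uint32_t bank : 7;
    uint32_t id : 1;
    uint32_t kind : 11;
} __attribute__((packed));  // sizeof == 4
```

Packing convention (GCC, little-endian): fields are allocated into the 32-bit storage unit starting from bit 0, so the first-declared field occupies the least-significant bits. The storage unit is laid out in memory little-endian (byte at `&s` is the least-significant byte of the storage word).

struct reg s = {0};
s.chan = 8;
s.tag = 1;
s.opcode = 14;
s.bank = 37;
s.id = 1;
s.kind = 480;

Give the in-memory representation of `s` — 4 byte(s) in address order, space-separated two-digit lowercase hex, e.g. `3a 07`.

88 ae 14 3c

chan:7 = 8 → 0x8 << 0 → word 0x00000008
tag:1 = 1 → 0x1 << 7 → word 0x00000088
opcode:5 = 14 → 0xe << 8 → word 0x00000e88
bank:7 = 37 → 0x25 << 13 → word 0x0004ae88
id:1 = 1 → 0x1 << 20 → word 0x0014ae88
kind:11 = 480 → 0x1e0 << 21 → word 0x3c14ae88
word = 0x3c14ae88 → little-endian bytes:
  [0]=0x88  [1]=0xae  [2]=0x14  [3]=0x3c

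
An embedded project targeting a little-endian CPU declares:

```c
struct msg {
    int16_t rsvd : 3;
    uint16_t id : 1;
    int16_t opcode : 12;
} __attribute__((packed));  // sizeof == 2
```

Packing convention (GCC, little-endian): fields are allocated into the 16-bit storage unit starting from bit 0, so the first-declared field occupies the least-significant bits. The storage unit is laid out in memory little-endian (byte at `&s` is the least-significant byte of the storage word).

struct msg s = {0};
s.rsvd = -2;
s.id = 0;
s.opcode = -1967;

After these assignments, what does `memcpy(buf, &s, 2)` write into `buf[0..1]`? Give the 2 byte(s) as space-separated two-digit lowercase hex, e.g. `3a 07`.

rsvd (3b) val=-2 bits=0x6 at bit 0: 0x0006
id (1b) val=0 bits=0x0 at bit 3: 0x0006
opcode (12b) val=-1967 bits=0x851 at bit 4: 0x8516
word = 0x8516 → little-endian bytes:
  [0]=0x16  [1]=0x85

16 85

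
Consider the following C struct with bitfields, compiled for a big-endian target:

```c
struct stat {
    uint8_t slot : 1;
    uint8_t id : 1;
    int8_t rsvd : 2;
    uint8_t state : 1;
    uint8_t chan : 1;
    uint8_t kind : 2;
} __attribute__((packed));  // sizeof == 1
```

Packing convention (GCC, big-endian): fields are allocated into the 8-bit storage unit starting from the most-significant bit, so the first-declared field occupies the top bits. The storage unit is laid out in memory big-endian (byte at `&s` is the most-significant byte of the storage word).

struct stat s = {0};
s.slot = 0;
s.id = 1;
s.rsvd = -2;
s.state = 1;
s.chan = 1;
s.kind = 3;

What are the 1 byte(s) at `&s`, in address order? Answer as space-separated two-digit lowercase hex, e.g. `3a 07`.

slot (1b) val=0 bits=0x0 at bit 7: 0x00
id (1b) val=1 bits=0x1 at bit 6: 0x40
rsvd (2b) val=-2 bits=0x2 at bit 4: 0x60
state (1b) val=1 bits=0x1 at bit 3: 0x68
chan (1b) val=1 bits=0x1 at bit 2: 0x6c
kind (2b) val=3 bits=0x3 at bit 0: 0x6f
word = 0x6f → big-endian bytes:
  [0]=0x6f

6f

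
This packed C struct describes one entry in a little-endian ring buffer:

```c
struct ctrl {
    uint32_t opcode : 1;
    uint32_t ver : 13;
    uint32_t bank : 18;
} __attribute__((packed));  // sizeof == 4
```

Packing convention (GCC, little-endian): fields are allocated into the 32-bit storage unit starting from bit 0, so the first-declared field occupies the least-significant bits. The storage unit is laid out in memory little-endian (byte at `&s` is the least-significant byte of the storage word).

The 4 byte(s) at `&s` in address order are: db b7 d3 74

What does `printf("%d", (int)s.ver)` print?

[0]=0xdb [1]=0xb7 [2]=0xd3 [3]=0x74 (little-endian) → word 0x74d3b7db
opcode:1 @ bit 0 → (0x74d3b7db>>0)&0x1 = 0x1
ver:13 @ bit 1 → (0x74d3b7db>>1)&0x1fff = 0x1bed  ←
bank:18 @ bit 14 → (0x74d3b7db>>14)&0x3ffff = 0x1d34e

7149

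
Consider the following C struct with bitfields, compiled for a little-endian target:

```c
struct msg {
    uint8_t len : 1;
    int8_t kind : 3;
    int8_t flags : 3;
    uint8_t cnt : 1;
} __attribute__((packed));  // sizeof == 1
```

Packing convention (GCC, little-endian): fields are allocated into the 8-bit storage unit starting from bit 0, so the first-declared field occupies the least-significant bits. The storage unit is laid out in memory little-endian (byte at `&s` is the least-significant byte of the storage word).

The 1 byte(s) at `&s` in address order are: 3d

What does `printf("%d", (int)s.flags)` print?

[0]=0x3d (little-endian) → word 0x3d
len [0+:1] = (word>>0) & 0x1 = 1
kind [1+:3] = (word>>1) & 0x7 = 6
flags [4+:3] = (word>>4) & 0x7 = 3  ←
cnt [7+:1] = (word>>7) & 0x1 = 0
flags signed 3b, MSB=0: value = 3

3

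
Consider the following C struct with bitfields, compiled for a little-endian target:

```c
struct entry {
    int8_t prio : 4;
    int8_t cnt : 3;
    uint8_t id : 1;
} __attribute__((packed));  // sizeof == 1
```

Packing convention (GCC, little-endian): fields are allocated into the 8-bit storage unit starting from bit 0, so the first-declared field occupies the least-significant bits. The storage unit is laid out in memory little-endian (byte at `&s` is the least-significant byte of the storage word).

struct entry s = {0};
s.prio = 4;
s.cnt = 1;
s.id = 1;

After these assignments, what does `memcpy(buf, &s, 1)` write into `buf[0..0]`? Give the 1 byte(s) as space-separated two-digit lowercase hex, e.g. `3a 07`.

prio (4b) val=4 bits=0x4 at bit 0: 0x04
cnt (3b) val=1 bits=0x1 at bit 4: 0x14
id (1b) val=1 bits=0x1 at bit 7: 0x94
word = 0x94 → little-endian bytes:
  [0]=0x94

94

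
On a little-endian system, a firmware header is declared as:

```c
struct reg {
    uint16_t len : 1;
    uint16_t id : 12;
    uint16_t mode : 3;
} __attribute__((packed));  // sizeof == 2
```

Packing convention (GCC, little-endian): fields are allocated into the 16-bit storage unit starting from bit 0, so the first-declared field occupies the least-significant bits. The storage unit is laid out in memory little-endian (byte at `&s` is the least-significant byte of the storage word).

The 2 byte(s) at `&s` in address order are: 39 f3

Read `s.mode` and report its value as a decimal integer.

7

[0]=0x39 [1]=0xf3 (little-endian) → word 0xf339
len:1 @ bit 0 → (0xf339>>0)&0x1 = 0x1
id:12 @ bit 1 → (0xf339>>1)&0xfff = 0x99c
mode:3 @ bit 13 → (0xf339>>13)&0x7 = 0x7  ←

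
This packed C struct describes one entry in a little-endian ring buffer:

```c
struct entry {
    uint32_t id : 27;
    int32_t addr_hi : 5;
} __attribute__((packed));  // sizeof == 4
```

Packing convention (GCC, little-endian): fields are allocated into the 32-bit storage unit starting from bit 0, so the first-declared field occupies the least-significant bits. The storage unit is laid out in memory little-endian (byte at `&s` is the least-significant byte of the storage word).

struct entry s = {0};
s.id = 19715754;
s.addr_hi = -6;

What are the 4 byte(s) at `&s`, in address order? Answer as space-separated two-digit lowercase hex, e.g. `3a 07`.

[0+:27] id=19715754 & 0x7ffffff = 0x12cd6aa; word=0x012cd6aa
[27+:5] addr_hi=-6 & 0x1f = 0x1a; word=0xd12cd6aa
word = 0xd12cd6aa → little-endian bytes:
  [0]=0xaa  [1]=0xd6  [2]=0x2c  [3]=0xd1

aa d6 2c d1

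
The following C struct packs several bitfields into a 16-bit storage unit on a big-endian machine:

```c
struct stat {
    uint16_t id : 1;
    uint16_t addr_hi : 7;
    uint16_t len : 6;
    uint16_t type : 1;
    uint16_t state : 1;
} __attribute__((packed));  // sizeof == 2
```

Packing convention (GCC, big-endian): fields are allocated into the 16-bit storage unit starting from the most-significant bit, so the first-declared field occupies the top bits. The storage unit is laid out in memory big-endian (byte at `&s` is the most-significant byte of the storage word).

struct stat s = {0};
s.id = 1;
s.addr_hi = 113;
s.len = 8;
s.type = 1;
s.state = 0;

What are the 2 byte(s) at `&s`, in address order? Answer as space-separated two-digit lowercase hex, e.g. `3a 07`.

f1 22

[15+:1] id=1 & 0x1 = 0x1; word=0x8000
[8+:7] addr_hi=113 & 0x7f = 0x71; word=0xf100
[2+:6] len=8 & 0x3f = 0x8; word=0xf120
[1+:1] type=1 & 0x1 = 0x1; word=0xf122
[0+:1] state=0 & 0x1 = 0x0; word=0xf122
word = 0xf122 → big-endian bytes:
  [0]=0xf1  [1]=0x22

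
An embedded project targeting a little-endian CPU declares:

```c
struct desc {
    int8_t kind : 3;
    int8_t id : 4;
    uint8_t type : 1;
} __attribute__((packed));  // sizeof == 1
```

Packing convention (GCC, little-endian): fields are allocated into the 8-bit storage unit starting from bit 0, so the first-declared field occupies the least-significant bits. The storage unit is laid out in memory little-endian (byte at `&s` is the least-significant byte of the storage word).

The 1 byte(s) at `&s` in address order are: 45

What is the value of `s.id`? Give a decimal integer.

[0]=0x45 (little-endian) → word 0x45
kind:3 @ bit 0 → (0x45>>0)&0x7 = 0x5
id:4 @ bit 3 → (0x45>>3)&0xf = 0x8  ←
type:1 @ bit 7 → (0x45>>7)&0x1 = 0x0
id signed 4b, MSB=1: 8 - 16 = -8

-8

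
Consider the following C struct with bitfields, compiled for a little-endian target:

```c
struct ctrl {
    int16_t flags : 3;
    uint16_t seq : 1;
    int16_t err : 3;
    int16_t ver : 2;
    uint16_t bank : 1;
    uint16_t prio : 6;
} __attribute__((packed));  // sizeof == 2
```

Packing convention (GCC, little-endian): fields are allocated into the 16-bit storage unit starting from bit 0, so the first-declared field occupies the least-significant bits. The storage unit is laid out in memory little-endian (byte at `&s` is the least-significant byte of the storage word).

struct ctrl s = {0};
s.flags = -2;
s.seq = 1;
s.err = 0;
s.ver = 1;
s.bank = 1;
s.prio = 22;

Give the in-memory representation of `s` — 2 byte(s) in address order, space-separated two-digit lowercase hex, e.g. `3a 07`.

8e 5a

[0+:3] flags=-2 & 0x7 = 0x6; word=0x0006
[3+:1] seq=1 & 0x1 = 0x1; word=0x000e
[4+:3] err=0 & 0x7 = 0x0; word=0x000e
[7+:2] ver=1 & 0x3 = 0x1; word=0x008e
[9+:1] bank=1 & 0x1 = 0x1; word=0x028e
[10+:6] prio=22 & 0x3f = 0x16; word=0x5a8e
word = 0x5a8e → little-endian bytes:
  [0]=0x8e  [1]=0x5a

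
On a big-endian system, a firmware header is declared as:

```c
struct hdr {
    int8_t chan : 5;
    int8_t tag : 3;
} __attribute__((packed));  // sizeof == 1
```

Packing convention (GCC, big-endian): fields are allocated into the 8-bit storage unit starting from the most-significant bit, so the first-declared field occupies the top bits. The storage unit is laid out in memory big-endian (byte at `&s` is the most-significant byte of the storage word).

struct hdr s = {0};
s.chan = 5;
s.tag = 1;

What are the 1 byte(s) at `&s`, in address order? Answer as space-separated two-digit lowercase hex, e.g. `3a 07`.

29

[3+:5] chan=5 & 0x1f = 0x5; word=0x28
[0+:3] tag=1 & 0x7 = 0x1; word=0x29
word = 0x29 → big-endian bytes:
  [0]=0x29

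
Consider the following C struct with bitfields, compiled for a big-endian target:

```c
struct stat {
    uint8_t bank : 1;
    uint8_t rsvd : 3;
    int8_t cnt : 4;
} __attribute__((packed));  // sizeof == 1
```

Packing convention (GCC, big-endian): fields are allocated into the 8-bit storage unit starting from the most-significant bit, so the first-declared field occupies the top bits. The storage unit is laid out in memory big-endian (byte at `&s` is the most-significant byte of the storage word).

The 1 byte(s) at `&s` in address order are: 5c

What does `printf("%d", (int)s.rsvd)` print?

5

[0]=0x5c (big-endian) → word 0x5c
bank [7+:1] = (word>>7) & 0x1 = 0
rsvd [4+:3] = (word>>4) & 0x7 = 5  ←
cnt [0+:4] = (word>>0) & 0xf = 12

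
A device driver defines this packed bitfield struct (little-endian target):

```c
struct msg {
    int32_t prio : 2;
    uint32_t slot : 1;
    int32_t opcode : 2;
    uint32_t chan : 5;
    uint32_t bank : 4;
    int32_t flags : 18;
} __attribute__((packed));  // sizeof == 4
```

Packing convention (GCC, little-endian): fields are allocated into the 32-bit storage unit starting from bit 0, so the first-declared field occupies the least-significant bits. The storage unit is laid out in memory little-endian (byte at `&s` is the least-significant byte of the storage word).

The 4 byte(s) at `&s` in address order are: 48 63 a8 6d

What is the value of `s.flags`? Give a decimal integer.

112289

[0]=0x48 [1]=0x63 [2]=0xa8 [3]=0x6d (little-endian) → word 0x6da86348
prio:2 @ bit 0 → (0x6da86348>>0)&0x3 = 0x0
slot:1 @ bit 2 → (0x6da86348>>2)&0x1 = 0x0
opcode:2 @ bit 3 → (0x6da86348>>3)&0x3 = 0x1
chan:5 @ bit 5 → (0x6da86348>>5)&0x1f = 0x1a
bank:4 @ bit 10 → (0x6da86348>>10)&0xf = 0x8
flags:18 @ bit 14 → (0x6da86348>>14)&0x3ffff = 0x1b6a1  ←
flags signed 18b, MSB=0: value = 112289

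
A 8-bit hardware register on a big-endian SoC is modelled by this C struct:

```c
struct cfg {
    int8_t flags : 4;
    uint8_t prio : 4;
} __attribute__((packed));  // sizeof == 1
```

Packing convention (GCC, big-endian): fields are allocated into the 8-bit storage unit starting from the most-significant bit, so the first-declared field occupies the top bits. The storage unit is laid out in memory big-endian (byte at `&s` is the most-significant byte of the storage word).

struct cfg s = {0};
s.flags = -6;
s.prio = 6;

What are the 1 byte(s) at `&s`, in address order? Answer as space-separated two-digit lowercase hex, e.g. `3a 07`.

a6

[4+:4] flags=-6 & 0xf = 0xa; word=0xa0
[0+:4] prio=6 & 0xf = 0x6; word=0xa6
word = 0xa6 → big-endian bytes:
  [0]=0xa6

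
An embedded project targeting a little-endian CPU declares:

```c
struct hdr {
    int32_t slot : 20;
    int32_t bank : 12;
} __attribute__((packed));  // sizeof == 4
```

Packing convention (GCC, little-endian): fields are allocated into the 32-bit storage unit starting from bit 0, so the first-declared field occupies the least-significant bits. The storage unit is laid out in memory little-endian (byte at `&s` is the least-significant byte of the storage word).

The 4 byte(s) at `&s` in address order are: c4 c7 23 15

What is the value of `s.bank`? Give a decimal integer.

[0]=0xc4 [1]=0xc7 [2]=0x23 [3]=0x15 (little-endian) → word 0x1523c7c4
slot:20 @ bit 0 → (0x1523c7c4>>0)&0xfffff = 0x3c7c4
bank:12 @ bit 20 → (0x1523c7c4>>20)&0xfff = 0x152  ←
bank signed 12b, MSB=0: value = 338

338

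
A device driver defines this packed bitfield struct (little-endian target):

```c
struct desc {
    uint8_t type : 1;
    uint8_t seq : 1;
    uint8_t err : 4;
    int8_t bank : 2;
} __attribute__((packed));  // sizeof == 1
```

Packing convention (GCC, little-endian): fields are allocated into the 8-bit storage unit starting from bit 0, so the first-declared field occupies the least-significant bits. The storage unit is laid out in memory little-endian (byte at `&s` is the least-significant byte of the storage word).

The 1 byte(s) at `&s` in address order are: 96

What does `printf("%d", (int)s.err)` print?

5

[0]=0x96 (little-endian) → word 0x96
type:1 @ bit 0 → (0x96>>0)&0x1 = 0x0
seq:1 @ bit 1 → (0x96>>1)&0x1 = 0x1
err:4 @ bit 2 → (0x96>>2)&0xf = 0x5  ←
bank:2 @ bit 6 → (0x96>>6)&0x3 = 0x2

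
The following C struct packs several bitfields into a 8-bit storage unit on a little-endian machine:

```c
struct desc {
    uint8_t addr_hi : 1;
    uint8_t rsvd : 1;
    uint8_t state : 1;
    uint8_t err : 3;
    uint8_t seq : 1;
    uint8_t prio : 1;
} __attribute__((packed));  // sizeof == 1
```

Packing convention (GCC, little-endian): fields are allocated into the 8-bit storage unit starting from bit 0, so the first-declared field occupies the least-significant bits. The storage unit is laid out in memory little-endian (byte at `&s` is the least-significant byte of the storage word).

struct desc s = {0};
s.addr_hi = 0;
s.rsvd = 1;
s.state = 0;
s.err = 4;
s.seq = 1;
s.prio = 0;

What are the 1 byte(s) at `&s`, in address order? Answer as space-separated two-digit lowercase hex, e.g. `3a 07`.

addr_hi:1 = 0 → 0x0 << 0 → word 0x00
rsvd:1 = 1 → 0x1 << 1 → word 0x02
state:1 = 0 → 0x0 << 2 → word 0x02
err:3 = 4 → 0x4 << 3 → word 0x22
seq:1 = 1 → 0x1 << 6 → word 0x62
prio:1 = 0 → 0x0 << 7 → word 0x62
word = 0x62 → little-endian bytes:
  [0]=0x62

62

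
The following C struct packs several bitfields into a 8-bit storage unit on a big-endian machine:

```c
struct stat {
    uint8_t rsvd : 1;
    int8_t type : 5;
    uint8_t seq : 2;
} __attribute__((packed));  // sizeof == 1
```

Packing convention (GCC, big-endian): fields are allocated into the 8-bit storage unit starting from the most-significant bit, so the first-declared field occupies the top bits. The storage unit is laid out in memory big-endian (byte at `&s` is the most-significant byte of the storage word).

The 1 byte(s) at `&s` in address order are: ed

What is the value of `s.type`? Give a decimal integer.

-5

[0]=0xed (big-endian) → word 0xed
rsvd [7+:1] = (word>>7) & 0x1 = 1
type [2+:5] = (word>>2) & 0x1f = 27  ←
seq [0+:2] = (word>>0) & 0x3 = 1
type signed 5b, MSB=1: 27 - 32 = -5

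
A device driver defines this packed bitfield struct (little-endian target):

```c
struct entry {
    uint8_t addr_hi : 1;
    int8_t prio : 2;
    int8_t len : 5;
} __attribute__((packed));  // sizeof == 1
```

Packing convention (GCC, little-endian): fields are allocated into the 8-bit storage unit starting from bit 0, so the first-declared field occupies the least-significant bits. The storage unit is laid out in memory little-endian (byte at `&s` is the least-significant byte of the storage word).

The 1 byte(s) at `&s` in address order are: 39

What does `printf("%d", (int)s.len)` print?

7

[0]=0x39 (little-endian) → word 0x39
addr_hi [0+:1] = (word>>0) & 0x1 = 1
prio [1+:2] = (word>>1) & 0x3 = 0
len [3+:5] = (word>>3) & 0x1f = 7  ←
len signed 5b, MSB=0: value = 7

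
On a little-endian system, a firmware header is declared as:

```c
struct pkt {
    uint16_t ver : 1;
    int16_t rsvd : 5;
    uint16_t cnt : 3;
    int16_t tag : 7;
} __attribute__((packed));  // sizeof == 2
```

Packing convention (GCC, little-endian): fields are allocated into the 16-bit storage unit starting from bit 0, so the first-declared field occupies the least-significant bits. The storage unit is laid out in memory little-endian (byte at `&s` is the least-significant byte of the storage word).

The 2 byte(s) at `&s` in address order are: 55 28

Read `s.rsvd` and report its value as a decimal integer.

[0]=0x55 [1]=0x28 (little-endian) → word 0x2855
ver [0+:1] = (word>>0) & 0x1 = 1
rsvd [1+:5] = (word>>1) & 0x1f = 10  ←
cnt [6+:3] = (word>>6) & 0x7 = 1
tag [9+:7] = (word>>9) & 0x7f = 20
rsvd signed 5b, MSB=0: value = 10

10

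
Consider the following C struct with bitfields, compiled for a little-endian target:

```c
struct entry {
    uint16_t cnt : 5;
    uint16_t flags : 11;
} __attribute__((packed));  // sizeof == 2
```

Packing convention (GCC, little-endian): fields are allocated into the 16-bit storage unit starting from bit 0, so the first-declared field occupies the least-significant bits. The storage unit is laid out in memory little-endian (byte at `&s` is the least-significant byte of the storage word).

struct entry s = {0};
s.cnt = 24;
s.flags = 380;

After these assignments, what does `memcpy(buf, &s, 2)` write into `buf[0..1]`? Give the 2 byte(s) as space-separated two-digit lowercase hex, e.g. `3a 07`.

98 2f

cnt:5 = 24 → 0x18 << 0 → word 0x0018
flags:11 = 380 → 0x17c << 5 → word 0x2f98
word = 0x2f98 → little-endian bytes:
  [0]=0x98  [1]=0x2f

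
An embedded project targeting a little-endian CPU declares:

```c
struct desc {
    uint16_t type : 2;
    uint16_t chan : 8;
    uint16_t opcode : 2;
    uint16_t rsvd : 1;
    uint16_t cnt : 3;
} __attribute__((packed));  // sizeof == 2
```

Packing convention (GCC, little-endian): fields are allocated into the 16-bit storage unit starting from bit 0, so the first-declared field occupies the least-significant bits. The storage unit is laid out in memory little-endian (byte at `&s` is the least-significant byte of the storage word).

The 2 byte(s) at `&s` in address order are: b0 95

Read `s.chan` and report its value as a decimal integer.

108

[0]=0xb0 [1]=0x95 (little-endian) → word 0x95b0
type:2 @ bit 0 → (0x95b0>>0)&0x3 = 0x0
chan:8 @ bit 2 → (0x95b0>>2)&0xff = 0x6c  ←
opcode:2 @ bit 10 → (0x95b0>>10)&0x3 = 0x1
rsvd:1 @ bit 12 → (0x95b0>>12)&0x1 = 0x1
cnt:3 @ bit 13 → (0x95b0>>13)&0x7 = 0x4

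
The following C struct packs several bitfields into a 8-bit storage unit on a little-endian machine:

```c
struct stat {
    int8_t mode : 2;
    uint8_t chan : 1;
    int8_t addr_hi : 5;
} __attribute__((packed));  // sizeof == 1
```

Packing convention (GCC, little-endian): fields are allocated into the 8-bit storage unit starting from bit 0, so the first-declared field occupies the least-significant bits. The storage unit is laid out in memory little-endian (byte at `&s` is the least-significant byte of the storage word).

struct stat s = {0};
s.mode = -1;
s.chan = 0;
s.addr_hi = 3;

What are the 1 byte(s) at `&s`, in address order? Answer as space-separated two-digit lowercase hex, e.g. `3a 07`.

1b

mode:2 = -1 → 0x3 << 0 → word 0x03
chan:1 = 0 → 0x0 << 2 → word 0x03
addr_hi:5 = 3 → 0x3 << 3 → word 0x1b
word = 0x1b → little-endian bytes:
  [0]=0x1b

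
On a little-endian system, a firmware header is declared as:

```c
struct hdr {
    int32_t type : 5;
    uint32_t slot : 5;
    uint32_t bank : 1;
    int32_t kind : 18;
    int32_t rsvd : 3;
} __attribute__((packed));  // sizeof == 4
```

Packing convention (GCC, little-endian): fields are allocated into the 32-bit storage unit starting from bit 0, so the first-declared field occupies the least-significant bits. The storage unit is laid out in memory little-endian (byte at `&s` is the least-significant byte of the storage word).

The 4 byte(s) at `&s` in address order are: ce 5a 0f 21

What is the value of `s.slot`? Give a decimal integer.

[0]=0xce [1]=0x5a [2]=0x0f [3]=0x21 (little-endian) → word 0x210f5ace
type [0+:5] = (word>>0) & 0x1f = 14
slot [5+:5] = (word>>5) & 0x1f = 22  ←
bank [10+:1] = (word>>10) & 0x1 = 0
kind [11+:18] = (word>>11) & 0x3ffff = 8683
rsvd [29+:3] = (word>>29) & 0x7 = 1

22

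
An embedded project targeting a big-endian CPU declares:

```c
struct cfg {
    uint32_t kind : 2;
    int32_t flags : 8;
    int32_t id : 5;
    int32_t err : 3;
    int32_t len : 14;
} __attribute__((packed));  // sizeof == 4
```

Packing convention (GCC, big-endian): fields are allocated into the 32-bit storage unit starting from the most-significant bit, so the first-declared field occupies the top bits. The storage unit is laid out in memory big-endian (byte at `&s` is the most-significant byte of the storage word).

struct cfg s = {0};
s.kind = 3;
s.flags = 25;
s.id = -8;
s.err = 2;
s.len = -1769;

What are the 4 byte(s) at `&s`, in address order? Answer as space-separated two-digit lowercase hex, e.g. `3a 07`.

kind (2b) val=3 bits=0x3 at bit 30: 0xc0000000
flags (8b) val=25 bits=0x19 at bit 22: 0xc6400000
id (5b) val=-8 bits=0x18 at bit 17: 0xc6700000
err (3b) val=2 bits=0x2 at bit 14: 0xc6708000
len (14b) val=-1769 bits=0x3917 at bit 0: 0xc670b917
word = 0xc670b917 → big-endian bytes:
  [0]=0xc6  [1]=0x70  [2]=0xb9  [3]=0x17

c6 70 b9 17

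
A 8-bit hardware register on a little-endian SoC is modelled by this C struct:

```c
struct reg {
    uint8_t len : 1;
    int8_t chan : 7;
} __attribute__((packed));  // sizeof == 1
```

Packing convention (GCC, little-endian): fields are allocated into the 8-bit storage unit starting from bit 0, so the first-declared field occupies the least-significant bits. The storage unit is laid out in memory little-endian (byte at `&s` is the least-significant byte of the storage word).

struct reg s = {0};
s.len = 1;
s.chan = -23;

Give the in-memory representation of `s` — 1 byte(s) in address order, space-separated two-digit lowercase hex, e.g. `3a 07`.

len (1b) val=1 bits=0x1 at bit 0: 0x01
chan (7b) val=-23 bits=0x69 at bit 1: 0xd3
word = 0xd3 → little-endian bytes:
  [0]=0xd3

d3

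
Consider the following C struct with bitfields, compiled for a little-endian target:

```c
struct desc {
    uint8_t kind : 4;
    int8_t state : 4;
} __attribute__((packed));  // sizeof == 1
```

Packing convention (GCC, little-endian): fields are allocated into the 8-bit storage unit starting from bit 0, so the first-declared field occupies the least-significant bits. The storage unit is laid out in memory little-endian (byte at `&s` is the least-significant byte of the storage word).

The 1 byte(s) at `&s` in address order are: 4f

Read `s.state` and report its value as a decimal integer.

[0]=0x4f (little-endian) → word 0x4f
kind [0+:4] = (word>>0) & 0xf = 15
state [4+:4] = (word>>4) & 0xf = 4  ←
state signed 4b, MSB=0: value = 4

4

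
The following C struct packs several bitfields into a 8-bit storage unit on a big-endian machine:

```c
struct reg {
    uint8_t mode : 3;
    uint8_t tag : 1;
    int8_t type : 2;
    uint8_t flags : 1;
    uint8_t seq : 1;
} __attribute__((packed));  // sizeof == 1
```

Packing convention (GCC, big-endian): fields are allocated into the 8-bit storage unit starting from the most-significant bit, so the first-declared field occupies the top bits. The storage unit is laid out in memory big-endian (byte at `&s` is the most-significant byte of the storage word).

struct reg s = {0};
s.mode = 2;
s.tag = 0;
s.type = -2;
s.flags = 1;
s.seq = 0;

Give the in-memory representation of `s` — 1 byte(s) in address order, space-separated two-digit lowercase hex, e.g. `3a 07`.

mode (3b) val=2 bits=0x2 at bit 5: 0x40
tag (1b) val=0 bits=0x0 at bit 4: 0x40
type (2b) val=-2 bits=0x2 at bit 2: 0x48
flags (1b) val=1 bits=0x1 at bit 1: 0x4a
seq (1b) val=0 bits=0x0 at bit 0: 0x4a
word = 0x4a → big-endian bytes:
  [0]=0x4a

4a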